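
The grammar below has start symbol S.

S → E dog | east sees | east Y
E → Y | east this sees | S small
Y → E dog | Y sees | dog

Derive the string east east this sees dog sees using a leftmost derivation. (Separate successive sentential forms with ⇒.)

S ⇒ east Y   [S → east Y]
east Y ⇒ east Y sees   [Y → Y sees]
east Y sees ⇒ east E dog sees   [Y → E dog]
east E dog sees ⇒ east east this sees dog sees   [E → east this sees]

S ⇒ east Y ⇒ east Y sees ⇒ east E dog sees ⇒ east east this sees dog sees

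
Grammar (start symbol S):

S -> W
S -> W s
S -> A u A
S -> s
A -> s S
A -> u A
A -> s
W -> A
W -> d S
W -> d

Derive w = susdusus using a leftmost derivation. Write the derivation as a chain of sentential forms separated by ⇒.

S ⇒ AuA ⇒ sSuA ⇒ sAuAuA ⇒ suAuAuA ⇒ susSuAuA ⇒ susWuAuA ⇒ susduAuA ⇒ susdusuA ⇒ susdusus

S ⇒ AuA   [S -> A u A]
AuA ⇒ sSuA   [A -> s S]
sSuA ⇒ sAuAuA   [S -> A u A]
sAuAuA ⇒ suAuAuA   [A -> u A]
suAuAuA ⇒ susSuAuA   [A -> s S]
susSuAuA ⇒ susWuAuA   [S -> W]
susWuAuA ⇒ susduAuA   [W -> d]
susduAuA ⇒ susdusuA   [A -> s]
susdusuA ⇒ susdusus   [A -> s]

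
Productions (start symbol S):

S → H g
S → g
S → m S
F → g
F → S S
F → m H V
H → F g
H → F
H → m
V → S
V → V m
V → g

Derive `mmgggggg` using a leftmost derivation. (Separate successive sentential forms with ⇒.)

S ⇒ Hg   [S → H g]
Hg ⇒ Fgg   [H → F g]
Fgg ⇒ mHVgg   [F → m H V]
mHVgg ⇒ mFVgg   [H → F]
mFVgg ⇒ mmHVVgg   [F → m H V]
mmHVVgg ⇒ mmFgVVgg   [H → F g]
mmFgVVgg ⇒ mmggVVgg   [F → g]
mmggVVgg ⇒ mmgggVgg   [V → g]
mmgggVgg ⇒ mmgggggg   [V → g]

S⇒Hg⇒Fgg⇒mHVgg⇒mFVgg⇒mmHVVgg⇒mmFgVVgg⇒mmggVVgg⇒mmgggVgg⇒mmgggggg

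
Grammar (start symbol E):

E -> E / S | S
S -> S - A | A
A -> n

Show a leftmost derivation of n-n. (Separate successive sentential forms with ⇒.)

E ⇒ S ⇒ S-A ⇒ A-A ⇒ n-A ⇒ n-n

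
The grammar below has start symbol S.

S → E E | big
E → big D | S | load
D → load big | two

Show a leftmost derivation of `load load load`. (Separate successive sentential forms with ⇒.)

S ⇒ E E   [S → E E]
E E ⇒ S E   [E → S]
S E ⇒ E E E   [S → E E]
E E E ⇒ load E E   [E → load]
load E E ⇒ load load E   [E → load]
load load E ⇒ load load load   [E → load]

S ⇒ E E ⇒ S E ⇒ E E E ⇒ load E E ⇒ load load E ⇒ load load load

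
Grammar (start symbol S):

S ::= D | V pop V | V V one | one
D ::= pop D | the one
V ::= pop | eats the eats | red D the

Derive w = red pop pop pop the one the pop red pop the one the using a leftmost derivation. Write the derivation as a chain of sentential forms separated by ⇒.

S ⇒ V pop V ⇒ red D the pop V ⇒ red pop D the pop V ⇒ red pop pop D the pop V ⇒ red pop pop pop D the pop V ⇒ red pop pop pop the one the pop V ⇒ red pop pop pop the one the pop red D the ⇒ red pop pop pop the one the pop red pop D the ⇒ red pop pop pop the one the pop red pop the one the

S ⇒ V pop V   [S ::= V pop V]
V pop V ⇒ red D the pop V   [V ::= red D the]
red D the pop V ⇒ red pop D the pop V   [D ::= pop D]
red pop D the pop V ⇒ red pop pop D the pop V   [D ::= pop D]
red pop pop D the pop V ⇒ red pop pop pop D the pop V   [D ::= pop D]
red pop pop pop D the pop V ⇒ red pop pop pop the one the pop V   [D ::= the one]
red pop pop pop the one the pop V ⇒ red pop pop pop the one the pop red D the   [V ::= red D the]
red pop pop pop the one the pop red D the ⇒ red pop pop pop the one the pop red pop D the   [D ::= pop D]
red pop pop pop the one the pop red pop D the ⇒ red pop pop pop the one the pop red pop the one the   [D ::= the one]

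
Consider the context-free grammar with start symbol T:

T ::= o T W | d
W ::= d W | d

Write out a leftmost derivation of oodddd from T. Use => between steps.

T => oTW   [T ::= o T W]
oTW => ooTWW   [T ::= o T W]
ooTWW => oodWW   [T ::= d]
oodWW => ooddW   [W ::= d]
ooddW => oodddW   [W ::= d W]
oodddW => oodddd   [W ::= d]

T => oTW => ooTWW => oodWW => ooddW => oodddW => oodddd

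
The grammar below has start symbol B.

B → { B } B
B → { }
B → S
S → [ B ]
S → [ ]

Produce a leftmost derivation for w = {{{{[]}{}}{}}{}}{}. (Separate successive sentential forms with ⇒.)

B ⇒ {B}B   [B → { B } B]
{B}B ⇒ {{B}B}B   [B → { B } B]
{{B}B}B ⇒ {{{B}B}B}B   [B → { B } B]
{{{B}B}B}B ⇒ {{{{B}B}B}B}B   [B → { B } B]
{{{{B}B}B}B}B ⇒ {{{{S}B}B}B}B   [B → S]
{{{{S}B}B}B}B ⇒ {{{{[]}B}B}B}B   [S → [ ]]
{{{{[]}B}B}B}B ⇒ {{{{[]}{}}B}B}B   [B → { }]
{{{{[]}{}}B}B}B ⇒ {{{{[]}{}}{}}B}B   [B → { }]
{{{{[]}{}}{}}B}B ⇒ {{{{[]}{}}{}}{}}B   [B → { }]
{{{{[]}{}}{}}{}}B ⇒ {{{{[]}{}}{}}{}}{}   [B → { }]

B ⇒ {B}B ⇒ {{B}B}B ⇒ {{{B}B}B}B ⇒ {{{{B}B}B}B}B ⇒ {{{{S}B}B}B}B ⇒ {{{{[]}B}B}B}B ⇒ {{{{[]}{}}B}B}B ⇒ {{{{[]}{}}{}}B}B ⇒ {{{{[]}{}}{}}{}}B ⇒ {{{{[]}{}}{}}{}}{}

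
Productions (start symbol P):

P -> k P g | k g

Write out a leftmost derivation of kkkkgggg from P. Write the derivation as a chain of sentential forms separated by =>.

P => kPg => kkPgg => kkkPggg => kkkkgggg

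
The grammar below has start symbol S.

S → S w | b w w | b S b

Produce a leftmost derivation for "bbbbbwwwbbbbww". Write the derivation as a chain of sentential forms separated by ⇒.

S ⇒ Sw   [S → S w]
Sw ⇒ Sww   [S → S w]
Sww ⇒ bSbww   [S → b S b]
bSbww ⇒ bbSbbww   [S → b S b]
bbSbbww ⇒ bbbSbbbww   [S → b S b]
bbbSbbbww ⇒ bbbbSbbbbww   [S → b S b]
bbbbSbbbbww ⇒ bbbbSwbbbbww   [S → S w]
bbbbSwbbbbww ⇒ bbbbbwwwbbbbww   [S → b w w]

S ⇒ Sw ⇒ Sww ⇒ bSbww ⇒ bbSbbww ⇒ bbbSbbbww ⇒ bbbbSbbbbww ⇒ bbbbSwbbbbww ⇒ bbbbbwwwbbbbww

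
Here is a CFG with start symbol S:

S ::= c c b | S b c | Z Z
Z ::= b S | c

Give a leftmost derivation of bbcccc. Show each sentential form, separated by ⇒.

S ⇒ ZZ ⇒ bSZ ⇒ bZZZ ⇒ bbSZZ ⇒ bbZZZZ ⇒ bbcZZZ ⇒ bbccZZ ⇒ bbcccZ ⇒ bbcccc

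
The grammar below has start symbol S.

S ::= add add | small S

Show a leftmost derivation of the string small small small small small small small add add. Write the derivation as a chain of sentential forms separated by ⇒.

S ⇒ small S ⇒ small small S ⇒ small small small S ⇒ small small small small S ⇒ small small small small small S ⇒ small small small small small small S ⇒ small small small small small small small S ⇒ small small small small small small small add add

S ⇒ small S   [S ::= small S]
small S ⇒ small small S   [S ::= small S]
small small S ⇒ small small small S   [S ::= small S]
small small small S ⇒ small small small small S   [S ::= small S]
small small small small S ⇒ small small small small small S   [S ::= small S]
small small small small small S ⇒ small small small small small small S   [S ::= small S]
small small small small small small S ⇒ small small small small small small small S   [S ::= small S]
small small small small small small small S ⇒ small small small small small small small add add   [S ::= add add]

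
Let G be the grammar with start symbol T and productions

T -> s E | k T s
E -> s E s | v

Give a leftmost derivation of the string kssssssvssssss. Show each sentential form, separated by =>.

T => kTs   [T -> k T s]
kTs => ksEs   [T -> s E]
ksEs => kssEss   [E -> s E s]
kssEss => ksssEsss   [E -> s E s]
ksssEsss => kssssEssss   [E -> s E s]
kssssEssss => ksssssEsssss   [E -> s E s]
ksssssEsssss => kssssssEssssss   [E -> s E s]
kssssssEssssss => kssssssvssssss   [E -> v]

T => kTs => ksEs => kssEss => ksssEsss => kssssEssss => ksssssEsssss => kssssssEssssss => kssssssvssssss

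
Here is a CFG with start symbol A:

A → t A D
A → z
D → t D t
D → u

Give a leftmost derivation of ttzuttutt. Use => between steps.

A => tAD   [A → t A D]
tAD => ttADD   [A → t A D]
ttADD => ttzDD   [A → z]
ttzDD => ttzuD   [D → u]
ttzuD => ttzutDt   [D → t D t]
ttzutDt => ttzuttDtt   [D → t D t]
ttzuttDtt => ttzuttutt   [D → u]

A => tAD => ttADD => ttzDD => ttzuD => ttzutDt => ttzuttDtt => ttzuttutt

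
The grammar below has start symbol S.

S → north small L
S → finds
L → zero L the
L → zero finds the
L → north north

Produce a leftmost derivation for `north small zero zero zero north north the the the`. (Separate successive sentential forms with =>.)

S => north small L => north small zero L the => north small zero zero L the the => north small zero zero zero L the the the => north small zero zero zero north north the the the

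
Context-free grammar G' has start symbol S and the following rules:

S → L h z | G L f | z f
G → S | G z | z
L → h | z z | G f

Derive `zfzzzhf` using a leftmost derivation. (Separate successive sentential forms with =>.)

S => GLf => GzLf => GzzLf => GzzzLf => SzzzLf => zfzzzLf => zfzzzhf

S => GLf   [S → G L f]
GLf => GzLf   [G → G z]
GzLf => GzzLf   [G → G z]
GzzLf => GzzzLf   [G → G z]
GzzzLf => SzzzLf   [G → S]
SzzzLf => zfzzzLf   [S → z f]
zfzzzLf => zfzzzhf   [L → h]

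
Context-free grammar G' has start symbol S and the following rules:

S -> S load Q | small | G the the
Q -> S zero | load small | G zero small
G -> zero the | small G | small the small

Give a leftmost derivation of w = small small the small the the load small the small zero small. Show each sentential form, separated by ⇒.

S ⇒ S load Q ⇒ G the the load Q ⇒ small G the the load Q ⇒ small small the small the the load Q ⇒ small small the small the the load G zero small ⇒ small small the small the the load small the small zero small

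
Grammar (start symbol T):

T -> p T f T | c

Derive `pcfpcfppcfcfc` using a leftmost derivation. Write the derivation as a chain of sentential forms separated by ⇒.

T⇒pTfT⇒pcfT⇒pcfpTfT⇒pcfpcfT⇒pcfpcfpTfT⇒pcfpcfppTfTfT⇒pcfpcfppcfTfT⇒pcfpcfppcfcfT⇒pcfpcfppcfcfc

T ⇒ pTfT   [T -> p T f T]
pTfT ⇒ pcfT   [T -> c]
pcfT ⇒ pcfpTfT   [T -> p T f T]
pcfpTfT ⇒ pcfpcfT   [T -> c]
pcfpcfT ⇒ pcfpcfpTfT   [T -> p T f T]
pcfpcfpTfT ⇒ pcfpcfppTfTfT   [T -> p T f T]
pcfpcfppTfTfT ⇒ pcfpcfppcfTfT   [T -> c]
pcfpcfppcfTfT ⇒ pcfpcfppcfcfT   [T -> c]
pcfpcfppcfcfT ⇒ pcfpcfppcfcfc   [T -> c]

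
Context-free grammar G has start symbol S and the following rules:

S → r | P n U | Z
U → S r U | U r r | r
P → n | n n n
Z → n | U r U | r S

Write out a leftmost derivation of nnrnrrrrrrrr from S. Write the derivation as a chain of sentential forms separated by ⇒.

S ⇒ PnU   [S → P n U]
PnU ⇒ nnU   [P → n]
nnU ⇒ nnUrr   [U → U r r]
nnUrr ⇒ nnSrUrr   [U → S r U]
nnSrUrr ⇒ nnZrUrr   [S → Z]
nnZrUrr ⇒ nnrSrUrr   [Z → r S]
nnrSrUrr ⇒ nnrZrUrr   [S → Z]
nnrZrUrr ⇒ nnrUrUrUrr   [Z → U r U]
nnrUrUrUrr ⇒ nnrSrUrUrUrr   [U → S r U]
nnrSrUrUrUrr ⇒ nnrZrUrUrUrr   [S → Z]
nnrZrUrUrUrr ⇒ nnrnrUrUrUrr   [Z → n]
nnrnrUrUrUrr ⇒ nnrnrrrUrUrr   [U → r]
nnrnrrrUrUrr ⇒ nnrnrrrrrUrr   [U → r]
nnrnrrrrrUrr ⇒ nnrnrrrrrrrr   [U → r]

S ⇒ PnU ⇒ nnU ⇒ nnUrr ⇒ nnSrUrr ⇒ nnZrUrr ⇒ nnrSrUrr ⇒ nnrZrUrr ⇒ nnrUrUrUrr ⇒ nnrSrUrUrUrr ⇒ nnrZrUrUrUrr ⇒ nnrnrUrUrUrr ⇒ nnrnrrrUrUrr ⇒ nnrnrrrrrUrr ⇒ nnrnrrrrrrrr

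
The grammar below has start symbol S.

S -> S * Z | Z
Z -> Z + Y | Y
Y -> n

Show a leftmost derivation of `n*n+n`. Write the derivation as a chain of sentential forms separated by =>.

S => S*Z => Z*Z => Y*Z => n*Z => n*Z+Y => n*Y+Y => n*n+Y => n*n+n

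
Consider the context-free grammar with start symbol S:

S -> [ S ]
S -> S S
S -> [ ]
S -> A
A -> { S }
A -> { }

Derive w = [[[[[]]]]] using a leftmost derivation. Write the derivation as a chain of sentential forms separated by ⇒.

S ⇒ [S] ⇒ [[S]] ⇒ [[[S]]] ⇒ [[[[S]]]] ⇒ [[[[[]]]]]

S ⇒ [S]   [S -> [ S ]]
[S] ⇒ [[S]]   [S -> [ S ]]
[[S]] ⇒ [[[S]]]   [S -> [ S ]]
[[[S]]] ⇒ [[[[S]]]]   [S -> [ S ]]
[[[[S]]]] ⇒ [[[[[]]]]]   [S -> [ ]]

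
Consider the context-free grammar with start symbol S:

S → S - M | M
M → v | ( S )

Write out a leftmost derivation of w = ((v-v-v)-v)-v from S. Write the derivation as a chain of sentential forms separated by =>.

S => S-M => M-M => (S)-M => (S-M)-M => (M-M)-M => ((S)-M)-M => ((S-M)-M)-M => ((S-M-M)-M)-M => ((M-M-M)-M)-M => ((v-M-M)-M)-M => ((v-v-M)-M)-M => ((v-v-v)-M)-M => ((v-v-v)-v)-M => ((v-v-v)-v)-v

S => S-M   [S → S - M]
S-M => M-M   [S → M]
M-M => (S)-M   [M → ( S )]
(S)-M => (S-M)-M   [S → S - M]
(S-M)-M => (M-M)-M   [S → M]
(M-M)-M => ((S)-M)-M   [M → ( S )]
((S)-M)-M => ((S-M)-M)-M   [S → S - M]
((S-M)-M)-M => ((S-M-M)-M)-M   [S → S - M]
((S-M-M)-M)-M => ((M-M-M)-M)-M   [S → M]
((M-M-M)-M)-M => ((v-M-M)-M)-M   [M → v]
((v-M-M)-M)-M => ((v-v-M)-M)-M   [M → v]
((v-v-M)-M)-M => ((v-v-v)-M)-M   [M → v]
((v-v-v)-M)-M => ((v-v-v)-v)-M   [M → v]
((v-v-v)-v)-M => ((v-v-v)-v)-v   [M → v]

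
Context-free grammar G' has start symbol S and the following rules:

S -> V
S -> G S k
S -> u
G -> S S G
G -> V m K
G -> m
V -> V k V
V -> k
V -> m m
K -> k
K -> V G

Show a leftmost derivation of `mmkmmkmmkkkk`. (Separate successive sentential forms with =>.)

S=>V=>VkV=>VkVkV=>VkVkVkV=>mmkVkVkV=>mmkmmkVkV=>mmkmmkmmkV=>mmkmmkmmkVkV=>mmkmmkmmkkkV=>mmkmmkmmkkkk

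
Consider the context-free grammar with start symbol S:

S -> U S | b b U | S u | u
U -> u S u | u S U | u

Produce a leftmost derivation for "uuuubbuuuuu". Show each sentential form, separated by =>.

S => US => uSUS => uSuUS => uuuUS => uuuuSuS => uuuubbUuS => uuuubbuSUuS => uuuubbuuUuS => uuuubbuuuuS => uuuubbuuuuu

S => US   [S -> U S]
US => uSUS   [U -> u S U]
uSUS => uSuUS   [S -> S u]
uSuUS => uuuUS   [S -> u]
uuuUS => uuuuSuS   [U -> u S u]
uuuuSuS => uuuubbUuS   [S -> b b U]
uuuubbUuS => uuuubbuSUuS   [U -> u S U]
uuuubbuSUuS => uuuubbuuUuS   [S -> u]
uuuubbuuUuS => uuuubbuuuuS   [U -> u]
uuuubbuuuuS => uuuubbuuuuu   [S -> u]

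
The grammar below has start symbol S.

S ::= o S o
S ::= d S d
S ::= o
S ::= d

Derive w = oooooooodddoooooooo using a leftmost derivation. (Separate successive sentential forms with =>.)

S => oSo   [S ::= o S o]
oSo => ooSoo   [S ::= o S o]
ooSoo => oooSooo   [S ::= o S o]
oooSooo => ooooSoooo   [S ::= o S o]
ooooSoooo => oooooSooooo   [S ::= o S o]
oooooSooooo => ooooooSoooooo   [S ::= o S o]
ooooooSoooooo => oooooooSooooooo   [S ::= o S o]
oooooooSooooooo => ooooooooSoooooooo   [S ::= o S o]
ooooooooSoooooooo => oooooooodSdoooooooo   [S ::= d S d]
oooooooodSdoooooooo => oooooooodddoooooooo   [S ::= d]

S=>oSo=>ooSoo=>oooSooo=>ooooSoooo=>oooooSooooo=>ooooooSoooooo=>oooooooSooooooo=>ooooooooSoooooooo=>oooooooodSdoooooooo=>oooooooodddoooooooo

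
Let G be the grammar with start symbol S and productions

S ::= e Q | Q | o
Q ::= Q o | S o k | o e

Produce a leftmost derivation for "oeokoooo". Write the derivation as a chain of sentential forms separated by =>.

S => Q   [S ::= Q]
Q => Qo   [Q ::= Q o]
Qo => Qoo   [Q ::= Q o]
Qoo => Qooo   [Q ::= Q o]
Qooo => Qoooo   [Q ::= Q o]
Qoooo => Sokoooo   [Q ::= S o k]
Sokoooo => Qokoooo   [S ::= Q]
Qokoooo => oeokoooo   [Q ::= o e]

S => Q => Qo => Qoo => Qooo => Qoooo => Sokoooo => Qokoooo => oeokoooo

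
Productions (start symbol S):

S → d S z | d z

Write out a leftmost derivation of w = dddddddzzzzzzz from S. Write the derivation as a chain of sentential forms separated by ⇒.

S ⇒ dSz   [S → d S z]
dSz ⇒ ddSzz   [S → d S z]
ddSzz ⇒ dddSzzz   [S → d S z]
dddSzzz ⇒ ddddSzzzz   [S → d S z]
ddddSzzzz ⇒ dddddSzzzzz   [S → d S z]
dddddSzzzzz ⇒ ddddddSzzzzzz   [S → d S z]
ddddddSzzzzzz ⇒ dddddddzzzzzzz   [S → d z]

S⇒dSz⇒ddSzz⇒dddSzzz⇒ddddSzzzz⇒dddddSzzzzz⇒ddddddSzzzzzz⇒dddddddzzzzzzz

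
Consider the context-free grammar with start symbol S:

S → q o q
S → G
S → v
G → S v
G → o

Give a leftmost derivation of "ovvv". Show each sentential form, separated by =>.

S => G => Sv => Gv => Svv => Gvv => Svvv => Gvvv => ovvv

S => G   [S → G]
G => Sv   [G → S v]
Sv => Gv   [S → G]
Gv => Svv   [G → S v]
Svv => Gvv   [S → G]
Gvv => Svvv   [G → S v]
Svvv => Gvvv   [S → G]
Gvvv => ovvv   [G → o]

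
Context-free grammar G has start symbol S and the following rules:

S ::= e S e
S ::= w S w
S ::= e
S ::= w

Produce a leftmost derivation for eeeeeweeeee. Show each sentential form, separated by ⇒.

S ⇒ eSe ⇒ eeSee ⇒ eeeSeee ⇒ eeeeSeeee ⇒ eeeeeSeeeee ⇒ eeeeeweeeee

S ⇒ eSe   [S ::= e S e]
eSe ⇒ eeSee   [S ::= e S e]
eeSee ⇒ eeeSeee   [S ::= e S e]
eeeSeee ⇒ eeeeSeeee   [S ::= e S e]
eeeeSeeee ⇒ eeeeeSeeeee   [S ::= e S e]
eeeeeSeeeee ⇒ eeeeeweeeee   [S ::= w]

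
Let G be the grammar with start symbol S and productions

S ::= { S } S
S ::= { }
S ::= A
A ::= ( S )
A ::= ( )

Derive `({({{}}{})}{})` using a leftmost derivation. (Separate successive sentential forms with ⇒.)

S ⇒ A ⇒ (S) ⇒ ({S}S) ⇒ ({A}S) ⇒ ({(S)}S) ⇒ ({({S}S)}S) ⇒ ({({{}}S)}S) ⇒ ({({{}}{})}S) ⇒ ({({{}}{})}{})

S ⇒ A   [S ::= A]
A ⇒ (S)   [A ::= ( S )]
(S) ⇒ ({S}S)   [S ::= { S } S]
({S}S) ⇒ ({A}S)   [S ::= A]
({A}S) ⇒ ({(S)}S)   [A ::= ( S )]
({(S)}S) ⇒ ({({S}S)}S)   [S ::= { S } S]
({({S}S)}S) ⇒ ({({{}}S)}S)   [S ::= { }]
({({{}}S)}S) ⇒ ({({{}}{})}S)   [S ::= { }]
({({{}}{})}S) ⇒ ({({{}}{})}{})   [S ::= { }]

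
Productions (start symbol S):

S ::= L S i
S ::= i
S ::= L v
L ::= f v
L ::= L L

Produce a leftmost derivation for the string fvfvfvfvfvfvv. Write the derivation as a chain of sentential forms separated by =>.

S => Lv => LLv => LLLv => LLLLv => LLLLLv => LLLLLLv => fvLLLLLv => fvfvLLLLv => fvfvfvLLLv => fvfvfvfvLLv => fvfvfvfvfvLv => fvfvfvfvfvfvv

S => Lv   [S ::= L v]
Lv => LLv   [L ::= L L]
LLv => LLLv   [L ::= L L]
LLLv => LLLLv   [L ::= L L]
LLLLv => LLLLLv   [L ::= L L]
LLLLLv => LLLLLLv   [L ::= L L]
LLLLLLv => fvLLLLLv   [L ::= f v]
fvLLLLLv => fvfvLLLLv   [L ::= f v]
fvfvLLLLv => fvfvfvLLLv   [L ::= f v]
fvfvfvLLLv => fvfvfvfvLLv   [L ::= f v]
fvfvfvfvLLv => fvfvfvfvfvLv   [L ::= f v]
fvfvfvfvfvLv => fvfvfvfvfvfvv   [L ::= f v]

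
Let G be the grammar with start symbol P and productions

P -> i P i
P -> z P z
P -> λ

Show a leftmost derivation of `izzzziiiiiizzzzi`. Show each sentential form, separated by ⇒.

P ⇒ iPi ⇒ izPzi ⇒ izzPzzi ⇒ izzzPzzzi ⇒ izzzzPzzzzi ⇒ izzzziPizzzzi ⇒ izzzziiPiizzzzi ⇒ izzzziiiPiiizzzzi ⇒ izzzziiiiiizzzzi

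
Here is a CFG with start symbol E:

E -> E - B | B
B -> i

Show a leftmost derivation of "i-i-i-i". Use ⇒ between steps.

E ⇒ E-B ⇒ E-B-B ⇒ E-B-B-B ⇒ B-B-B-B ⇒ i-B-B-B ⇒ i-i-B-B ⇒ i-i-i-B ⇒ i-i-i-i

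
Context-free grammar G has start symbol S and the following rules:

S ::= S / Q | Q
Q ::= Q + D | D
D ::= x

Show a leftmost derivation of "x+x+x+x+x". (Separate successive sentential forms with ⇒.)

S ⇒ Q   [S ::= Q]
Q ⇒ Q+D   [Q ::= Q + D]
Q+D ⇒ Q+D+D   [Q ::= Q + D]
Q+D+D ⇒ Q+D+D+D   [Q ::= Q + D]
Q+D+D+D ⇒ Q+D+D+D+D   [Q ::= Q + D]
Q+D+D+D+D ⇒ D+D+D+D+D   [Q ::= D]
D+D+D+D+D ⇒ x+D+D+D+D   [D ::= x]
x+D+D+D+D ⇒ x+x+D+D+D   [D ::= x]
x+x+D+D+D ⇒ x+x+x+D+D   [D ::= x]
x+x+x+D+D ⇒ x+x+x+x+D   [D ::= x]
x+x+x+x+D ⇒ x+x+x+x+x   [D ::= x]

S⇒Q⇒Q+D⇒Q+D+D⇒Q+D+D+D⇒Q+D+D+D+D⇒D+D+D+D+D⇒x+D+D+D+D⇒x+x+D+D+D⇒x+x+x+D+D⇒x+x+x+x+D⇒x+x+x+x+x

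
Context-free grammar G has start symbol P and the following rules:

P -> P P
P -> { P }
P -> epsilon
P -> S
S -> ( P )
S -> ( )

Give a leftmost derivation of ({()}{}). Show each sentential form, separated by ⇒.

P⇒S⇒(P)⇒(PP)⇒({P}P)⇒({S}P)⇒({()}P)⇒({()}{P})⇒({()}{})

P ⇒ S   [P -> S]
S ⇒ (P)   [S -> ( P )]
(P) ⇒ (PP)   [P -> P P]
(PP) ⇒ ({P}P)   [P -> { P }]
({P}P) ⇒ ({S}P)   [P -> S]
({S}P) ⇒ ({()}P)   [S -> ( )]
({()}P) ⇒ ({()}{P})   [P -> { P }]
({()}{P}) ⇒ ({()}{})   [P -> epsilon]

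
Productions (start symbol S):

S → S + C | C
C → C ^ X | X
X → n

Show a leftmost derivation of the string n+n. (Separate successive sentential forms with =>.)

S => S+C   [S → S + C]
S+C => C+C   [S → C]
C+C => X+C   [C → X]
X+C => n+C   [X → n]
n+C => n+X   [C → X]
n+X => n+n   [X → n]

S => S+C => C+C => X+C => n+C => n+X => n+n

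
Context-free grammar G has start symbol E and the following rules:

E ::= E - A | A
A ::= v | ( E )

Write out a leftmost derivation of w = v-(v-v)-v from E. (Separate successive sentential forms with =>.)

E => E-A   [E ::= E - A]
E-A => E-A-A   [E ::= E - A]
E-A-A => A-A-A   [E ::= A]
A-A-A => v-A-A   [A ::= v]
v-A-A => v-(E)-A   [A ::= ( E )]
v-(E)-A => v-(E-A)-A   [E ::= E - A]
v-(E-A)-A => v-(A-A)-A   [E ::= A]
v-(A-A)-A => v-(v-A)-A   [A ::= v]
v-(v-A)-A => v-(v-v)-A   [A ::= v]
v-(v-v)-A => v-(v-v)-v   [A ::= v]

E => E-A => E-A-A => A-A-A => v-A-A => v-(E)-A => v-(E-A)-A => v-(A-A)-A => v-(v-A)-A => v-(v-v)-A => v-(v-v)-v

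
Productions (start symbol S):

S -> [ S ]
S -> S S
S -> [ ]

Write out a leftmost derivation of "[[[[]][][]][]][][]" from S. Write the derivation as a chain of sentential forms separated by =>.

S => SS   [S -> S S]
SS => SSS   [S -> S S]
SSS => [S]SS   [S -> [ S ]]
[S]SS => [SS]SS   [S -> S S]
[SS]SS => [[S]S]SS   [S -> [ S ]]
[[S]S]SS => [[SS]S]SS   [S -> S S]
[[SS]S]SS => [[SSS]S]SS   [S -> S S]
[[SSS]S]SS => [[[S]SS]S]SS   [S -> [ S ]]
[[[S]SS]S]SS => [[[[]]SS]S]SS   [S -> [ ]]
[[[[]]SS]S]SS => [[[[]][]S]S]SS   [S -> [ ]]
[[[[]][]S]S]SS => [[[[]][][]]S]SS   [S -> [ ]]
[[[[]][][]]S]SS => [[[[]][][]][]]SS   [S -> [ ]]
[[[[]][][]][]]SS => [[[[]][][]][]][]S   [S -> [ ]]
[[[[]][][]][]][]S => [[[[]][][]][]][][]   [S -> [ ]]

S => SS => SSS => [S]SS => [SS]SS => [[S]S]SS => [[SS]S]SS => [[SSS]S]SS => [[[S]SS]S]SS => [[[[]]SS]S]SS => [[[[]][]S]S]SS => [[[[]][][]]S]SS => [[[[]][][]][]]SS => [[[[]][][]][]][]S => [[[[]][][]][]][][]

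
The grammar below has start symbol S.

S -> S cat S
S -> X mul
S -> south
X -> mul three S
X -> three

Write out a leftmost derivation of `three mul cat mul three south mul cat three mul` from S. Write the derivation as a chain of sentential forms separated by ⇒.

S ⇒ S cat S ⇒ X mul cat S ⇒ three mul cat S ⇒ three mul cat S cat S ⇒ three mul cat X mul cat S ⇒ three mul cat mul three S mul cat S ⇒ three mul cat mul three south mul cat S ⇒ three mul cat mul three south mul cat X mul ⇒ three mul cat mul three south mul cat three mul

S ⇒ S cat S   [S -> S cat S]
S cat S ⇒ X mul cat S   [S -> X mul]
X mul cat S ⇒ three mul cat S   [X -> three]
three mul cat S ⇒ three mul cat S cat S   [S -> S cat S]
three mul cat S cat S ⇒ three mul cat X mul cat S   [S -> X mul]
three mul cat X mul cat S ⇒ three mul cat mul three S mul cat S   [X -> mul three S]
three mul cat mul three S mul cat S ⇒ three mul cat mul three south mul cat S   [S -> south]
three mul cat mul three south mul cat S ⇒ three mul cat mul three south mul cat X mul   [S -> X mul]
three mul cat mul three south mul cat X mul ⇒ three mul cat mul three south mul cat three mul   [X -> three]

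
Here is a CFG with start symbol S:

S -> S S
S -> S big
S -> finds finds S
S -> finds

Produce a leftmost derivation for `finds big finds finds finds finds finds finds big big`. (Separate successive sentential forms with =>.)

S => S S   [S -> S S]
S S => S big S   [S -> S big]
S big S => finds big S   [S -> finds]
finds big S => finds big finds finds S   [S -> finds finds S]
finds big finds finds S => finds big finds finds S big   [S -> S big]
finds big finds finds S big => finds big finds finds S big big   [S -> S big]
finds big finds finds S big big => finds big finds finds S S big big   [S -> S S]
finds big finds finds S S big big => finds big finds finds finds finds S S big big   [S -> finds finds S]
finds big finds finds finds finds S S big big => finds big finds finds finds finds finds S big big   [S -> finds]
finds big finds finds finds finds finds S big big => finds big finds finds finds finds finds finds big big   [S -> finds]

S => S S => S big S => finds big S => finds big finds finds S => finds big finds finds S big => finds big finds finds S big big => finds big finds finds S S big big => finds big finds finds finds finds S S big big => finds big finds finds finds finds finds S big big => finds big finds finds finds finds finds finds big big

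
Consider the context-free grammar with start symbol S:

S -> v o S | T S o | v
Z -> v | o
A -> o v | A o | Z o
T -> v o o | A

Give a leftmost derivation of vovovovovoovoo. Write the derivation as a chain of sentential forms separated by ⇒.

S ⇒ voS   [S -> v o S]
voS ⇒ voTSo   [S -> T S o]
voTSo ⇒ voASo   [T -> A]
voASo ⇒ voZoSo   [A -> Z o]
voZoSo ⇒ vovoSo   [Z -> v]
vovoSo ⇒ vovovoSo   [S -> v o S]
vovovoSo ⇒ vovovovoSo   [S -> v o S]
vovovovoSo ⇒ vovovovoTSoo   [S -> T S o]
vovovovoTSoo ⇒ vovovovovooSoo   [T -> v o o]
vovovovovooSoo ⇒ vovovovovoovoo   [S -> v]

S ⇒ voS ⇒ voTSo ⇒ voASo ⇒ voZoSo ⇒ vovoSo ⇒ vovovoSo ⇒ vovovovoSo ⇒ vovovovoTSoo ⇒ vovovovovooSoo ⇒ vovovovovoovoo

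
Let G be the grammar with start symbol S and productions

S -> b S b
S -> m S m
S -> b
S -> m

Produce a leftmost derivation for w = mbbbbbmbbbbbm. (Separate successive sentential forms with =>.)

S => mSm => mbSbm => mbbSbbm => mbbbSbbbm => mbbbbSbbbbm => mbbbbbSbbbbbm => mbbbbbmbbbbbm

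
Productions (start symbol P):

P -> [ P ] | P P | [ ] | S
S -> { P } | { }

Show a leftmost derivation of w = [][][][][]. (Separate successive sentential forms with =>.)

P=>PP=>PPP=>PPPP=>[]PPP=>[]PPPP=>[][]PPP=>[][][]PP=>[][][][]P=>[][][][][]

P => PP   [P -> P P]
PP => PPP   [P -> P P]
PPP => PPPP   [P -> P P]
PPPP => []PPP   [P -> [ ]]
[]PPP => []PPPP   [P -> P P]
[]PPPP => [][]PPP   [P -> [ ]]
[][]PPP => [][][]PP   [P -> [ ]]
[][][]PP => [][][][]P   [P -> [ ]]
[][][][]P => [][][][][]   [P -> [ ]]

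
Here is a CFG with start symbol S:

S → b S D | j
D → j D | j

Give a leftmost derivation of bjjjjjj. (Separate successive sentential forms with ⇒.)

S ⇒ bSD   [S → b S D]
bSD ⇒ bjD   [S → j]
bjD ⇒ bjjD   [D → j D]
bjjD ⇒ bjjjD   [D → j D]
bjjjD ⇒ bjjjjD   [D → j D]
bjjjjD ⇒ bjjjjjD   [D → j D]
bjjjjjD ⇒ bjjjjjj   [D → j]

S ⇒ bSD ⇒ bjD ⇒ bjjD ⇒ bjjjD ⇒ bjjjjD ⇒ bjjjjjD ⇒ bjjjjjj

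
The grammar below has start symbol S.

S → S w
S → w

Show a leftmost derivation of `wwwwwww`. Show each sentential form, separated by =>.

S => Sw   [S → S w]
Sw => Sww   [S → S w]
Sww => Swww   [S → S w]
Swww => Swwww   [S → S w]
Swwww => Swwwww   [S → S w]
Swwwww => Swwwwww   [S → S w]
Swwwwww => wwwwwww   [S → w]

S => Sw => Sww => Swww => Swwww => Swwwww => Swwwwww => wwwwwww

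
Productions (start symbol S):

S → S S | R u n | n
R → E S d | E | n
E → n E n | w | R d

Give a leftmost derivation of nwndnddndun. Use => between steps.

S => Run => ESdun => RdSdun => ESddSdun => RdSddSdun => EdSddSdun => nEndSddSdun => nwndSddSdun => nwndnddSdun => nwndnddndun

S => Run   [S → R u n]
Run => ESdun   [R → E S d]
ESdun => RdSdun   [E → R d]
RdSdun => ESddSdun   [R → E S d]
ESddSdun => RdSddSdun   [E → R d]
RdSddSdun => EdSddSdun   [R → E]
EdSddSdun => nEndSddSdun   [E → n E n]
nEndSddSdun => nwndSddSdun   [E → w]
nwndSddSdun => nwndnddSdun   [S → n]
nwndnddSdun => nwndnddndun   [S → n]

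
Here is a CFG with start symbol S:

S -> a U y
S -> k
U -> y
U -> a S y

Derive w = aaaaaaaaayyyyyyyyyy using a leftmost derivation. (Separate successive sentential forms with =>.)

S => aUy => aaSyy => aaaUyyy => aaaaSyyyy => aaaaaUyyyyy => aaaaaaSyyyyyy => aaaaaaaUyyyyyyy => aaaaaaaaSyyyyyyyy => aaaaaaaaaUyyyyyyyyy => aaaaaaaaayyyyyyyyyy

S => aUy   [S -> a U y]
aUy => aaSyy   [U -> a S y]
aaSyy => aaaUyyy   [S -> a U y]
aaaUyyy => aaaaSyyyy   [U -> a S y]
aaaaSyyyy => aaaaaUyyyyy   [S -> a U y]
aaaaaUyyyyy => aaaaaaSyyyyyy   [U -> a S y]
aaaaaaSyyyyyy => aaaaaaaUyyyyyyy   [S -> a U y]
aaaaaaaUyyyyyyy => aaaaaaaaSyyyyyyyy   [U -> a S y]
aaaaaaaaSyyyyyyyy => aaaaaaaaaUyyyyyyyyy   [S -> a U y]
aaaaaaaaaUyyyyyyyyy => aaaaaaaaayyyyyyyyyy   [U -> y]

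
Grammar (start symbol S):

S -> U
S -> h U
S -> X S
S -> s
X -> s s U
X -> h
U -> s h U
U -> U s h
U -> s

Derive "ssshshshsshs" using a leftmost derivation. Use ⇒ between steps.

S ⇒ XS   [S -> X S]
XS ⇒ ssUS   [X -> s s U]
ssUS ⇒ ssshUS   [U -> s h U]
ssshUS ⇒ ssshshUS   [U -> s h U]
ssshshUS ⇒ ssshshshUS   [U -> s h U]
ssshshshUS ⇒ ssshshshUshS   [U -> U s h]
ssshshshUshS ⇒ ssshshshsshS   [U -> s]
ssshshshsshS ⇒ ssshshshsshU   [S -> U]
ssshshshsshU ⇒ ssshshshsshs   [U -> s]

S ⇒ XS ⇒ ssUS ⇒ ssshUS ⇒ ssshshUS ⇒ ssshshshUS ⇒ ssshshshUshS ⇒ ssshshshsshS ⇒ ssshshshsshU ⇒ ssshshshsshs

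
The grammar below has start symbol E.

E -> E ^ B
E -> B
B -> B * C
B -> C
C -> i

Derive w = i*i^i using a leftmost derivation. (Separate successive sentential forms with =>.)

E => E^B => B^B => B*C^B => C*C^B => i*C^B => i*i^B => i*i^C => i*i^i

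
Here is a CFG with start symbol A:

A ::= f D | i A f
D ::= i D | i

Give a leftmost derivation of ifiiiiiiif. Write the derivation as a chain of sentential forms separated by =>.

A=>iAf=>ifDf=>ifiDf=>ifiiDf=>ifiiiDf=>ifiiiiDf=>ifiiiiiDf=>ifiiiiiiDf=>ifiiiiiiif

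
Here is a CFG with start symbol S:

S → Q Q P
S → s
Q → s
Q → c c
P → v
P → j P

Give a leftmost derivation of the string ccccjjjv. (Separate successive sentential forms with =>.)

S => QQP   [S → Q Q P]
QQP => ccQP   [Q → c c]
ccQP => ccccP   [Q → c c]
ccccP => ccccjP   [P → j P]
ccccjP => ccccjjP   [P → j P]
ccccjjP => ccccjjjP   [P → j P]
ccccjjjP => ccccjjjv   [P → v]

S=>QQP=>ccQP=>ccccP=>ccccjP=>ccccjjP=>ccccjjjP=>ccccjjjv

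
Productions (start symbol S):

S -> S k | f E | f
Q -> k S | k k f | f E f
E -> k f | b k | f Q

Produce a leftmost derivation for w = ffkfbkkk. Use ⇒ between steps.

S ⇒ Sk   [S -> S k]
Sk ⇒ Skk   [S -> S k]
Skk ⇒ fEkk   [S -> f E]
fEkk ⇒ ffQkk   [E -> f Q]
ffQkk ⇒ ffkSkk   [Q -> k S]
ffkSkk ⇒ ffkfEkk   [S -> f E]
ffkfEkk ⇒ ffkfbkkk   [E -> b k]

S ⇒ Sk ⇒ Skk ⇒ fEkk ⇒ ffQkk ⇒ ffkSkk ⇒ ffkfEkk ⇒ ffkfbkkk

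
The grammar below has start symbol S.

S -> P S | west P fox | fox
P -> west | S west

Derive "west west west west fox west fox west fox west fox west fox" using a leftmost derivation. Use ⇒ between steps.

S ⇒ P S ⇒ S west S ⇒ west P fox west S ⇒ west S west fox west S ⇒ west P S west fox west S ⇒ west S west S west fox west S ⇒ west west P fox west S west fox west S ⇒ west west S west fox west S west fox west S ⇒ west west west P fox west fox west S west fox west S ⇒ west west west west fox west fox west S west fox west S ⇒ west west west west fox west fox west fox west fox west S ⇒ west west west west fox west fox west fox west fox west fox

S ⇒ P S   [S -> P S]
P S ⇒ S west S   [P -> S west]
S west S ⇒ west P fox west S   [S -> west P fox]
west P fox west S ⇒ west S west fox west S   [P -> S west]
west S west fox west S ⇒ west P S west fox west S   [S -> P S]
west P S west fox west S ⇒ west S west S west fox west S   [P -> S west]
west S west S west fox west S ⇒ west west P fox west S west fox west S   [S -> west P fox]
west west P fox west S west fox west S ⇒ west west S west fox west S west fox west S   [P -> S west]
west west S west fox west S west fox west S ⇒ west west west P fox west fox west S west fox west S   [S -> west P fox]
west west west P fox west fox west S west fox west S ⇒ west west west west fox west fox west S west fox west S   [P -> west]
west west west west fox west fox west S west fox west S ⇒ west west west west fox west fox west fox west fox west S   [S -> fox]
west west west west fox west fox west fox west fox west S ⇒ west west west west fox west fox west fox west fox west fox   [S -> fox]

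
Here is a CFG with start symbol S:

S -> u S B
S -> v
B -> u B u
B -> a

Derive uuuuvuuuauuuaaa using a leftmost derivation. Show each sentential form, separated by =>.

S => uSB => uuSBB => uuuSBBB => uuuuSBBBB => uuuuvBBBB => uuuuvuBuBBB => uuuuvuuBuuBBB => uuuuvuuuBuuuBBB => uuuuvuuuauuuBBB => uuuuvuuuauuuaBB => uuuuvuuuauuuaaB => uuuuvuuuauuuaaa

S => uSB   [S -> u S B]
uSB => uuSBB   [S -> u S B]
uuSBB => uuuSBBB   [S -> u S B]
uuuSBBB => uuuuSBBBB   [S -> u S B]
uuuuSBBBB => uuuuvBBBB   [S -> v]
uuuuvBBBB => uuuuvuBuBBB   [B -> u B u]
uuuuvuBuBBB => uuuuvuuBuuBBB   [B -> u B u]
uuuuvuuBuuBBB => uuuuvuuuBuuuBBB   [B -> u B u]
uuuuvuuuBuuuBBB => uuuuvuuuauuuBBB   [B -> a]
uuuuvuuuauuuBBB => uuuuvuuuauuuaBB   [B -> a]
uuuuvuuuauuuaBB => uuuuvuuuauuuaaB   [B -> a]
uuuuvuuuauuuaaB => uuuuvuuuauuuaaa   [B -> a]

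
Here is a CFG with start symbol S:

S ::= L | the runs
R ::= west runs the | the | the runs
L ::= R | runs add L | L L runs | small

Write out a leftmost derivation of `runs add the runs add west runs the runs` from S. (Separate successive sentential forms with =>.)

S => L => runs add L => runs add L L runs => runs add R L runs => runs add the L runs => runs add the runs add L runs => runs add the runs add R runs => runs add the runs add west runs the runs

S => L   [S ::= L]
L => runs add L   [L ::= runs add L]
runs add L => runs add L L runs   [L ::= L L runs]
runs add L L runs => runs add R L runs   [L ::= R]
runs add R L runs => runs add the L runs   [R ::= the]
runs add the L runs => runs add the runs add L runs   [L ::= runs add L]
runs add the runs add L runs => runs add the runs add R runs   [L ::= R]
runs add the runs add R runs => runs add the runs add west runs the runs   [R ::= west runs the]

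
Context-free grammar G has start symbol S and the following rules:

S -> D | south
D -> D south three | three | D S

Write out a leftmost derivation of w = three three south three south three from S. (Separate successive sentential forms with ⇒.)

S ⇒ D ⇒ D south three ⇒ D S south three ⇒ three S south three ⇒ three D south three ⇒ three D south three south three ⇒ three three south three south three

S ⇒ D   [S -> D]
D ⇒ D south three   [D -> D south three]
D south three ⇒ D S south three   [D -> D S]
D S south three ⇒ three S south three   [D -> three]
three S south three ⇒ three D south three   [S -> D]
three D south three ⇒ three D south three south three   [D -> D south three]
three D south three south three ⇒ three three south three south three   [D -> three]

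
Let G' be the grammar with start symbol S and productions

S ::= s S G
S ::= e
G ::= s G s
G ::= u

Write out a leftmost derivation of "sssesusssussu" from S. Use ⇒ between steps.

S ⇒ sSG ⇒ ssSGG ⇒ sssSGGG ⇒ ssseGGG ⇒ sssesGsGG ⇒ sssesusGG ⇒ sssesussGsG ⇒ sssesusssGssG ⇒ sssesusssussG ⇒ sssesusssussu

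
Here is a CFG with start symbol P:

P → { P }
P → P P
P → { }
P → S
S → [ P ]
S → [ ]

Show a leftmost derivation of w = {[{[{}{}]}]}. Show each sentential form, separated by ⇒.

P ⇒ {P} ⇒ {S} ⇒ {[P]} ⇒ {[{P}]} ⇒ {[{S}]} ⇒ {[{[P]}]} ⇒ {[{[PP]}]} ⇒ {[{[{}P]}]} ⇒ {[{[{}{}]}]}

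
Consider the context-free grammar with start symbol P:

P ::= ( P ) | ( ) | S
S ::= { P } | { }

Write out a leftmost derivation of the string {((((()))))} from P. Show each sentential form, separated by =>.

P => S => {P} => {(P)} => {((P))} => {(((P)))} => {((((P))))} => {((((()))))}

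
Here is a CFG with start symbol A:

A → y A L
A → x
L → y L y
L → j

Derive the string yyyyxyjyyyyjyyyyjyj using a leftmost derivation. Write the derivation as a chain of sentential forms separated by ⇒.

A ⇒ yAL   [A → y A L]
yAL ⇒ yyALL   [A → y A L]
yyALL ⇒ yyyALLL   [A → y A L]
yyyALLL ⇒ yyyyALLLL   [A → y A L]
yyyyALLLL ⇒ yyyyxLLLL   [A → x]
yyyyxLLLL ⇒ yyyyxyLyLLL   [L → y L y]
yyyyxyLyLLL ⇒ yyyyxyjyLLL   [L → j]
yyyyxyjyLLL ⇒ yyyyxyjyyLyLL   [L → y L y]
yyyyxyjyyLyLL ⇒ yyyyxyjyyyLyyLL   [L → y L y]
yyyyxyjyyyLyyLL ⇒ yyyyxyjyyyyLyyyLL   [L → y L y]
yyyyxyjyyyyLyyyLL ⇒ yyyyxyjyyyyjyyyLL   [L → j]
yyyyxyjyyyyjyyyLL ⇒ yyyyxyjyyyyjyyyyLyL   [L → y L y]
yyyyxyjyyyyjyyyyLyL ⇒ yyyyxyjyyyyjyyyyjyL   [L → j]
yyyyxyjyyyyjyyyyjyL ⇒ yyyyxyjyyyyjyyyyjyj   [L → j]

A ⇒ yAL ⇒ yyALL ⇒ yyyALLL ⇒ yyyyALLLL ⇒ yyyyxLLLL ⇒ yyyyxyLyLLL ⇒ yyyyxyjyLLL ⇒ yyyyxyjyyLyLL ⇒ yyyyxyjyyyLyyLL ⇒ yyyyxyjyyyyLyyyLL ⇒ yyyyxyjyyyyjyyyLL ⇒ yyyyxyjyyyyjyyyyLyL ⇒ yyyyxyjyyyyjyyyyjyL ⇒ yyyyxyjyyyyjyyyyjyj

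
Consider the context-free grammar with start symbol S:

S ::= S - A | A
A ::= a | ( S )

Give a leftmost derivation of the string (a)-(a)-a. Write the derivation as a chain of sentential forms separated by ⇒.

S ⇒ S-A ⇒ S-A-A ⇒ A-A-A ⇒ (S)-A-A ⇒ (A)-A-A ⇒ (a)-A-A ⇒ (a)-(S)-A ⇒ (a)-(A)-A ⇒ (a)-(a)-A ⇒ (a)-(a)-a

S ⇒ S-A   [S ::= S - A]
S-A ⇒ S-A-A   [S ::= S - A]
S-A-A ⇒ A-A-A   [S ::= A]
A-A-A ⇒ (S)-A-A   [A ::= ( S )]
(S)-A-A ⇒ (A)-A-A   [S ::= A]
(A)-A-A ⇒ (a)-A-A   [A ::= a]
(a)-A-A ⇒ (a)-(S)-A   [A ::= ( S )]
(a)-(S)-A ⇒ (a)-(A)-A   [S ::= A]
(a)-(A)-A ⇒ (a)-(a)-A   [A ::= a]
(a)-(a)-A ⇒ (a)-(a)-a   [A ::= a]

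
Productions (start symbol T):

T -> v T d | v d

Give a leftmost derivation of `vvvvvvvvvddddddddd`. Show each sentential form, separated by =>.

T=>vTd=>vvTdd=>vvvTddd=>vvvvTdddd=>vvvvvTddddd=>vvvvvvTdddddd=>vvvvvvvTddddddd=>vvvvvvvvTdddddddd=>vvvvvvvvvddddddddd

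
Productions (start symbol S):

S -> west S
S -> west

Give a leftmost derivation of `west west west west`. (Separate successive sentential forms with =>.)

S => west S   [S -> west S]
west S => west west S   [S -> west S]
west west S => west west west S   [S -> west S]
west west west S => west west west west   [S -> west]

S => west S => west west S => west west west S => west west west west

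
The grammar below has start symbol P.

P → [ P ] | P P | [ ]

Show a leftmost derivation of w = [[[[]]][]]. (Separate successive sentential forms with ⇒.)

P⇒[P]⇒[PP]⇒[[P]P]⇒[[[P]]P]⇒[[[[]]]P]⇒[[[[]]][]]

P ⇒ [P]   [P → [ P ]]
[P] ⇒ [PP]   [P → P P]
[PP] ⇒ [[P]P]   [P → [ P ]]
[[P]P] ⇒ [[[P]]P]   [P → [ P ]]
[[[P]]P] ⇒ [[[[]]]P]   [P → [ ]]
[[[[]]]P] ⇒ [[[[]]][]]   [P → [ ]]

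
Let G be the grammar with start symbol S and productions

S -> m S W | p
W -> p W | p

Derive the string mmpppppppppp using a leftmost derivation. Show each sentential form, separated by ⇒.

S ⇒ mSW ⇒ mmSWW ⇒ mmpWW ⇒ mmppWW ⇒ mmpppWW ⇒ mmppppWW ⇒ mmpppppWW ⇒ mmppppppWW ⇒ mmpppppppWW ⇒ mmppppppppW ⇒ mmpppppppppW ⇒ mmpppppppppp

S ⇒ mSW   [S -> m S W]
mSW ⇒ mmSWW   [S -> m S W]
mmSWW ⇒ mmpWW   [S -> p]
mmpWW ⇒ mmppWW   [W -> p W]
mmppWW ⇒ mmpppWW   [W -> p W]
mmpppWW ⇒ mmppppWW   [W -> p W]
mmppppWW ⇒ mmpppppWW   [W -> p W]
mmpppppWW ⇒ mmppppppWW   [W -> p W]
mmppppppWW ⇒ mmpppppppWW   [W -> p W]
mmpppppppWW ⇒ mmppppppppW   [W -> p]
mmppppppppW ⇒ mmpppppppppW   [W -> p W]
mmpppppppppW ⇒ mmpppppppppp   [W -> p]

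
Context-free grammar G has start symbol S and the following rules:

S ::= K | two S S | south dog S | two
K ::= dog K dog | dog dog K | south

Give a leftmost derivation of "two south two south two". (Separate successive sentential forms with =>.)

S => two S S => two K S => two south S => two south two S S => two south two K S => two south two south S => two south two south two

S => two S S   [S ::= two S S]
two S S => two K S   [S ::= K]
two K S => two south S   [K ::= south]
two south S => two south two S S   [S ::= two S S]
two south two S S => two south two K S   [S ::= K]
two south two K S => two south two south S   [K ::= south]
two south two south S => two south two south two   [S ::= two]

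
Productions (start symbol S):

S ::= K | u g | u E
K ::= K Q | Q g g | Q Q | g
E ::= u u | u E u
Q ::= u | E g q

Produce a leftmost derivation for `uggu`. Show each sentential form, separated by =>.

S => K => KQ => QggQ => uggQ => uggu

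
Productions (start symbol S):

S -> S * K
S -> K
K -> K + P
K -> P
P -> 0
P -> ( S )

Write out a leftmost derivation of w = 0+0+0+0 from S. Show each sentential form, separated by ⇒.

S⇒K⇒K+P⇒K+P+P⇒K+P+P+P⇒P+P+P+P⇒0+P+P+P⇒0+0+P+P⇒0+0+0+P⇒0+0+0+0

S ⇒ K   [S -> K]
K ⇒ K+P   [K -> K + P]
K+P ⇒ K+P+P   [K -> K + P]
K+P+P ⇒ K+P+P+P   [K -> K + P]
K+P+P+P ⇒ P+P+P+P   [K -> P]
P+P+P+P ⇒ 0+P+P+P   [P -> 0]
0+P+P+P ⇒ 0+0+P+P   [P -> 0]
0+0+P+P ⇒ 0+0+0+P   [P -> 0]
0+0+0+P ⇒ 0+0+0+0   [P -> 0]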